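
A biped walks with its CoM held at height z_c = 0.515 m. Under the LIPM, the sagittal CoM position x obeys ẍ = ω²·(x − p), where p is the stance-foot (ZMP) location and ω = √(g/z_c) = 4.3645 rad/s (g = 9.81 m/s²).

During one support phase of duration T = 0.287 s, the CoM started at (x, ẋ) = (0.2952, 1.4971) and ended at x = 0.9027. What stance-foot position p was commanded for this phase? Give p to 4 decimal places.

p = 0.2321

ωT = 4.3645·0.287 = 1.252611; cosh(ωT) = 1.892614, sinh(ωT) = 1.606856
x(T) = p + (x₀−p)·cosh(ωT) + (ẋ₀/ω)·sinh(ωT) ⇒ p·(1 − cosh) = x(T) − x₀·cosh − (ẋ₀/ω)·sinh
numerator   = 0.9027 − (0.2952)·1.892614 − (1.4971/4.3645)·1.606856 = -0.207179
denominator = 1 − 1.892614 = -0.892614
p = -0.207179 / -0.892614 = 0.2321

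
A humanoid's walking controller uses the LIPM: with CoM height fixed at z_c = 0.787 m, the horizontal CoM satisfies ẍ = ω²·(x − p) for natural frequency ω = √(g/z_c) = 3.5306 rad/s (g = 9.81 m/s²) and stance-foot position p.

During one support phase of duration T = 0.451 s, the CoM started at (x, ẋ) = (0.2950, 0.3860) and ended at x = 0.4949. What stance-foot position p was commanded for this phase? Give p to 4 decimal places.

p = 0.3320

ωT = 3.5306·0.451 = 1.592301; cosh(ωT) = 2.559250, sinh(ωT) = 2.355793
x(T) = p + (x₀−p)·cosh(ωT) + (ẋ₀/ω)·sinh(ωT) ⇒ p·(1 − cosh) = x(T) − x₀·cosh − (ẋ₀/ω)·sinh
numerator   = 0.4949 − (0.2950)·2.559250 − (0.3860/3.5306)·2.355793 = -0.517637
denominator = 1 − 2.559250 = -1.559250
p = -0.517637 / -1.559250 = 0.3320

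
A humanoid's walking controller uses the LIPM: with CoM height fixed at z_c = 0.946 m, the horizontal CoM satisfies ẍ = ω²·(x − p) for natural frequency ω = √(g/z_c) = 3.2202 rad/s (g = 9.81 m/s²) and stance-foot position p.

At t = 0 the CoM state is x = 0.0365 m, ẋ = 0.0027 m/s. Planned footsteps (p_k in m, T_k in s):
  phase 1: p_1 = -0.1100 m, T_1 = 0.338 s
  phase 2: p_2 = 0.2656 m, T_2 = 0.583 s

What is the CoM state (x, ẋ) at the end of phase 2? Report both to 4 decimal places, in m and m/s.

phase 1: p=-0.1100, T=0.338, ωT=1.088428, cosh=1.653173, sinh=1.316428; start (x,ẋ)=(0.036500, 0.002700) → end (x,ẋ)=(0.133294, 0.625501)
phase 2: p=0.2656, T=0.583, ωT=1.877377, cosh=3.344663, sinh=3.191672; start (x,ẋ)=(0.133294, 0.625501) → end (x,ẋ)=(0.443039, 0.732268)

x = 0.4430, ẋ = 0.7323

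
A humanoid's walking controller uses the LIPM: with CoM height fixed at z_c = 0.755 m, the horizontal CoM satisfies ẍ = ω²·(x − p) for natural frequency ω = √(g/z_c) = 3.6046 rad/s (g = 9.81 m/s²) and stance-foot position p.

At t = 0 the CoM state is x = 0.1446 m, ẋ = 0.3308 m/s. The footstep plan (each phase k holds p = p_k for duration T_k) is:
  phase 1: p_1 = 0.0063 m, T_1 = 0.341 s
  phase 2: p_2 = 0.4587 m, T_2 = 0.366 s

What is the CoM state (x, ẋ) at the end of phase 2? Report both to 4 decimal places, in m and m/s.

x = 1.0249, ẋ = 2.4637

phase 1: p=0.0063, T=0.341, ωT=1.229169, cosh=1.855461, sinh=1.562925; start (x,ẋ)=(0.144600, 0.330800) → end (x,ẋ)=(0.406342, 1.392930)
phase 2: p=0.4587, T=0.366, ωT=1.319284, cosh=2.004034, sinh=1.736707; start (x,ẋ)=(0.406342, 1.392930) → end (x,ẋ)=(1.024892, 2.463713)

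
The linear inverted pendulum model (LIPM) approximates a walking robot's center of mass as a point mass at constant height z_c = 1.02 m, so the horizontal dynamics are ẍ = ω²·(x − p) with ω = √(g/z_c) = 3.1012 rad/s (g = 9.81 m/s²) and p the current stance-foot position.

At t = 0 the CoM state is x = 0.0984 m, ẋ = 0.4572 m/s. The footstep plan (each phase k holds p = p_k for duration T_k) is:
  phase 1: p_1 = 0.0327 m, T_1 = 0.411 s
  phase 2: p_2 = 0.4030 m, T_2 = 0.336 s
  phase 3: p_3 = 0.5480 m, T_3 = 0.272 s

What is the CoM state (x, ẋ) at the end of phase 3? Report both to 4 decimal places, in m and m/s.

phase 1: p=0.0327, T=0.411, ωT=1.274593, cosh=1.928395, sinh=1.648851; start (x,ẋ)=(0.098400, 0.457200) → end (x,ẋ)=(0.402480, 1.217614)
phase 2: p=0.4030, T=0.336, ωT=1.042003, cosh=1.593819, sinh=1.241071; start (x,ẋ)=(0.402480, 1.217614) → end (x,ẋ)=(0.889449, 1.938656)
phase 3: p=0.5480, T=0.272, ωT=0.843526, cosh=1.377370, sinh=0.947180; start (x,ẋ)=(0.889449, 1.938656) → end (x,ẋ)=(1.610413, 3.673218)

x = 1.6104, ẋ = 3.6732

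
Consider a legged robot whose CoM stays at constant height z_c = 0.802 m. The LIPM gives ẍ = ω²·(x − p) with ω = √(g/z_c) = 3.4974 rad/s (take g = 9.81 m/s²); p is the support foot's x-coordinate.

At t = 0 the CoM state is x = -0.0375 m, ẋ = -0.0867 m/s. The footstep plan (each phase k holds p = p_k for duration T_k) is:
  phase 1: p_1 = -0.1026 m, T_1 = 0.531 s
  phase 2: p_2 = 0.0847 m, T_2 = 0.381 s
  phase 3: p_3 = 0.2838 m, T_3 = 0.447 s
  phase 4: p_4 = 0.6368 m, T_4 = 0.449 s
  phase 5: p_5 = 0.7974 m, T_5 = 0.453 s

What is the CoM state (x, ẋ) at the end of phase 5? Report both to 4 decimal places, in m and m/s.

x = 0.1405, ẋ = -2.1219

phase 1: p=-0.1026, T=0.531, ωT=1.857119, cosh=3.280690, sinh=3.124569; start (x,ẋ)=(-0.037500, -0.086700) → end (x,ẋ)=(0.033515, 0.426968)
phase 2: p=0.0847, T=0.381, ωT=1.332509, cosh=2.027179, sinh=1.763365; start (x,ẋ)=(0.033515, 0.426968) → end (x,ẋ)=(0.196214, 0.549876)
phase 3: p=0.2838, T=0.447, ωT=1.563338, cosh=2.492084, sinh=2.282648; start (x,ẋ)=(0.196214, 0.549876) → end (x,ẋ)=(0.424416, 0.671108)
phase 4: p=0.6368, T=0.449, ωT=1.570333, cosh=2.508112, sinh=2.300136; start (x,ẋ)=(0.424416, 0.671108) → end (x,ẋ)=(0.545484, -0.025310)
phase 5: p=0.7974, T=0.453, ωT=1.584322, cosh=2.540536, sinh=2.335449; start (x,ẋ)=(0.545484, -0.025310) → end (x,ẋ)=(0.140498, -2.121947)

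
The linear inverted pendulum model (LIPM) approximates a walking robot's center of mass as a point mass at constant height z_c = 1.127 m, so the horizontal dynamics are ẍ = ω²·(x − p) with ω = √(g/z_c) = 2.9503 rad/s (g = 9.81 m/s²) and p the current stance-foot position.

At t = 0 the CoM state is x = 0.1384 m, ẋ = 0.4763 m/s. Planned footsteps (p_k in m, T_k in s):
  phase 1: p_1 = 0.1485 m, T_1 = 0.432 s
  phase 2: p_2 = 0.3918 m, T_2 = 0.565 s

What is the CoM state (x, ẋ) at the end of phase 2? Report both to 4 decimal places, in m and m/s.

x = 1.1535, ẋ = 2.4095

phase 1: p=0.1485, T=0.432, ωT=1.274530, cosh=1.928290, sinh=1.648728; start (x,ẋ)=(0.138400, 0.476300) → end (x,ẋ)=(0.395197, 0.869316)
phase 2: p=0.3918, T=0.565, ωT=1.666919, cosh=2.742328, sinh=2.553500; start (x,ẋ)=(0.395197, 0.869316) → end (x,ẋ)=(1.153513, 2.409540)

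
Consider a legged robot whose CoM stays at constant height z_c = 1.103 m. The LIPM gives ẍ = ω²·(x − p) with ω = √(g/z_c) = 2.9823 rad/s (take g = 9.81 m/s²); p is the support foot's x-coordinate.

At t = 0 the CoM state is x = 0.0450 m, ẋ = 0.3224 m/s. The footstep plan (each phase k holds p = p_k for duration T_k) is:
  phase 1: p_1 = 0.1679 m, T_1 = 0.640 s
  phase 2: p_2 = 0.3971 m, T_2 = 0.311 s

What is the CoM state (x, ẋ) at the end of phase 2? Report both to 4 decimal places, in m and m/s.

x = -0.0709, ẋ = -1.0848

phase 1: p=0.1679, T=0.640, ωT=1.908672, cosh=3.446202, sinh=3.297925; start (x,ẋ)=(0.045000, 0.322400) → end (x,ẋ)=(0.100882, -0.097715)
phase 2: p=0.3971, T=0.311, ωT=0.927495, cosh=1.461856, sinh=1.066313; start (x,ẋ)=(0.100882, -0.097715) → end (x,ẋ)=(-0.070866, -1.084837)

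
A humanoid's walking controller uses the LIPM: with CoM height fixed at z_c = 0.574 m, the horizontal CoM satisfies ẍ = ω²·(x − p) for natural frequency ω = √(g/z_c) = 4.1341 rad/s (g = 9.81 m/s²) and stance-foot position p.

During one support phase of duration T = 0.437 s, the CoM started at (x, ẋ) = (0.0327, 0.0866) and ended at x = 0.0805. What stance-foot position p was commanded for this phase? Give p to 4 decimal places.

ωT = 4.1341·0.437 = 1.806602; cosh(ωT) = 3.126964, sinh(ωT) = 2.962753
x(T) = p + (x₀−p)·cosh(ωT) + (ẋ₀/ω)·sinh(ωT) ⇒ p·(1 − cosh) = x(T) − x₀·cosh − (ẋ₀/ω)·sinh
numerator   = 0.0805 − (0.0327)·3.126964 − (0.0866/4.1341)·2.962753 = -0.083815
denominator = 1 − 3.126964 = -2.126964
p = -0.083815 / -2.126964 = 0.0394

p = 0.0394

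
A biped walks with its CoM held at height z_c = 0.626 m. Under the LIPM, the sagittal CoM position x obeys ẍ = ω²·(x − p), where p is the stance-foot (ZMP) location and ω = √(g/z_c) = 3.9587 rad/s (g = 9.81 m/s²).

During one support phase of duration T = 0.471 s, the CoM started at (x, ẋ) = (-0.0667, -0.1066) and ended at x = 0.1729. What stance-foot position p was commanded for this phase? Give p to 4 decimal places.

ωT = 3.9587·0.471 = 1.864548; cosh(ωT) = 3.303991, sinh(ωT) = 3.149025
x(T) = p + (x₀−p)·cosh(ωT) + (ẋ₀/ω)·sinh(ωT) ⇒ p·(1 − cosh) = x(T) − x₀·cosh − (ẋ₀/ω)·sinh
numerator   = 0.1729 − (-0.0667)·3.303991 − (-0.1066/3.9587)·3.149025 = 0.478073
denominator = 1 − 3.303991 = -2.303991
p = 0.478073 / -2.303991 = -0.2075

p = -0.2075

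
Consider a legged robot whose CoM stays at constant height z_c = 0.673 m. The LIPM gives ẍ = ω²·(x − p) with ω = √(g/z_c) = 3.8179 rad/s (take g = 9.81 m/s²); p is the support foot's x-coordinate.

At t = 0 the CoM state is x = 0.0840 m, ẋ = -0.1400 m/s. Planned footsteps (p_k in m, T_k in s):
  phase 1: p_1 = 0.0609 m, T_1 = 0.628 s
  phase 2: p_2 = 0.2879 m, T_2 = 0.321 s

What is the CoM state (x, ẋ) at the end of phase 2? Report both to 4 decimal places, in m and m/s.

phase 1: p=0.0609, T=0.628, ωT=2.397641, cosh=5.544069, sinh=5.453137; start (x,ẋ)=(0.084000, -0.140000) → end (x,ẋ)=(-0.010995, -0.295238)
phase 2: p=0.2879, T=0.321, ωT=1.225546, cosh=1.849811, sinh=1.556214; start (x,ẋ)=(-0.010995, -0.295238) → end (x,ẋ)=(-0.385342, -2.322011)

x = -0.3853, ẋ = -2.3220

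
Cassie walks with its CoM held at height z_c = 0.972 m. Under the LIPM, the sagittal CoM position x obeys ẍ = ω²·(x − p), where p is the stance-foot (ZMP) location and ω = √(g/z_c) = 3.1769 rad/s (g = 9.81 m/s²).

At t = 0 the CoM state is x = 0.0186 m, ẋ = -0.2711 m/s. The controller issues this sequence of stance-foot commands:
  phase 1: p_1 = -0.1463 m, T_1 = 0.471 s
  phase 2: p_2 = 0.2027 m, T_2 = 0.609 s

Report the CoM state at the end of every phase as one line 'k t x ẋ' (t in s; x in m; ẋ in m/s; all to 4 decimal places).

phase 1: p=-0.1463, T=0.471, ωT=1.496320, cosh=2.344590, sinh=2.120637; start (x,ẋ)=(0.018600, -0.271100) → end (x,ẋ)=(0.059359, 0.475321)
phase 2: p=0.2027, T=0.609, ωT=1.934732, cosh=3.533326, sinh=3.388863; start (x,ẋ)=(0.059359, 0.475321) → end (x,ẋ)=(0.203264, 0.136243)

1 0.4710 0.0594 0.4753
2 1.0800 0.2033 0.1362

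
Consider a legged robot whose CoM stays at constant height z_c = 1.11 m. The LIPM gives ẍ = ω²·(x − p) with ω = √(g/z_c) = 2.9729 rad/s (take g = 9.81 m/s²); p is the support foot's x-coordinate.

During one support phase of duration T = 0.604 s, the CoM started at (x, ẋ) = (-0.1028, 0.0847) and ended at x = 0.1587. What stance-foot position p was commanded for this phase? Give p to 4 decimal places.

ωT = 2.9729·0.604 = 1.795632; cosh(ωT) = 3.094650, sinh(ωT) = 2.928628
x(T) = p + (x₀−p)·cosh(ωT) + (ẋ₀/ω)·sinh(ωT) ⇒ p·(1 − cosh) = x(T) − x₀·cosh − (ẋ₀/ω)·sinh
numerator   = 0.1587 − (-0.1028)·3.094650 − (0.0847/2.9729)·2.928628 = 0.393391
denominator = 1 − 3.094650 = -2.094650
p = 0.393391 / -2.094650 = -0.1878

p = -0.1878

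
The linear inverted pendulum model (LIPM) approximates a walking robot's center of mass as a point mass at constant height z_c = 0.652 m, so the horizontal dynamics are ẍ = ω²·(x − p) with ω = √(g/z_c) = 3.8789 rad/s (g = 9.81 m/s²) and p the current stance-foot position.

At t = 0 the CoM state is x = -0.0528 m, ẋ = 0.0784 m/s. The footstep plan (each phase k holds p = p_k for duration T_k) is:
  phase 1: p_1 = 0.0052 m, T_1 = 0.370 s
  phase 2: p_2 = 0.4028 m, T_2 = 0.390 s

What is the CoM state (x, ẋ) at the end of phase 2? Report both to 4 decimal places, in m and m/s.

phase 1: p=0.0052, T=0.370, ωT=1.435193, cosh=2.219263, sinh=1.981193; start (x,ẋ)=(-0.052800, 0.078400) → end (x,ẋ)=(-0.083474, -0.271731)
phase 2: p=0.4028, T=0.390, ωT=1.512771, cosh=2.379795, sinh=2.159497; start (x,ẋ)=(-0.083474, -0.271731) → end (x,ẋ)=(-0.905712, -4.719920)

x = -0.9057, ẋ = -4.7199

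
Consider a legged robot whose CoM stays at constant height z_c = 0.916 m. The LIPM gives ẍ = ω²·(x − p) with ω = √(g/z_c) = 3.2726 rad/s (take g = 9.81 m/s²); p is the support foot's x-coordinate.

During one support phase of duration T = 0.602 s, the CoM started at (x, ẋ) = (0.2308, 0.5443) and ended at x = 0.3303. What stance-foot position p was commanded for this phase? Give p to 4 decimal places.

ωT = 3.2726·0.602 = 1.970105; cosh(ωT) = 3.655437, sinh(ωT) = 3.515994
x(T) = p + (x₀−p)·cosh(ωT) + (ẋ₀/ω)·sinh(ωT) ⇒ p·(1 − cosh) = x(T) − x₀·cosh − (ẋ₀/ω)·sinh
numerator   = 0.3303 − (0.2308)·3.655437 − (0.5443/3.2726)·3.515994 = -1.098156
denominator = 1 − 3.655437 = -2.655437
p = -1.098156 / -2.655437 = 0.4136

p = 0.4136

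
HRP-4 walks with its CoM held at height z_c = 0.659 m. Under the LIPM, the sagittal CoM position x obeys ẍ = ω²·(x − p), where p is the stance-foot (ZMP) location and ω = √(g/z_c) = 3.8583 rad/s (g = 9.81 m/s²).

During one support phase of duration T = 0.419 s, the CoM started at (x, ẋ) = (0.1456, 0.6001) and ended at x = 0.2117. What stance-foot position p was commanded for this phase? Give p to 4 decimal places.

p = 0.3373

ωT = 3.8583·0.419 = 1.616628; cosh(ωT) = 2.617323, sinh(ωT) = 2.418756
x(T) = p + (x₀−p)·cosh(ωT) + (ẋ₀/ω)·sinh(ωT) ⇒ p·(1 − cosh) = x(T) − x₀·cosh − (ẋ₀/ω)·sinh
numerator   = 0.2117 − (0.1456)·2.617323 − (0.6001/3.8583)·2.418756 = -0.545583
denominator = 1 − 2.617323 = -1.617323
p = -0.545583 / -1.617323 = 0.3373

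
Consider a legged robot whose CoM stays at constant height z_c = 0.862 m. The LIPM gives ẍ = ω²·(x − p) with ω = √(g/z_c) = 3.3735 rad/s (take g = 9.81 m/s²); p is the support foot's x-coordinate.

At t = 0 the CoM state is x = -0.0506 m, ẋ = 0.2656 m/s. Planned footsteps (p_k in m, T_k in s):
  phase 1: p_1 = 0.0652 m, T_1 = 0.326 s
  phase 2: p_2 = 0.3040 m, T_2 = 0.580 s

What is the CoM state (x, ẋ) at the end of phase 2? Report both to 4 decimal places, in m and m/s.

phase 1: p=0.0652, T=0.326, ωT=1.099761, cosh=1.668199, sinh=1.335249; start (x,ẋ)=(-0.050600, 0.265600) → end (x,ẋ)=(-0.022852, -0.078543)
phase 2: p=0.3040, T=0.580, ωT=1.956630, cosh=3.608388, sinh=3.467054; start (x,ẋ)=(-0.022852, -0.078543) → end (x,ẋ)=(-0.956129, -4.106305)

x = -0.9561, ẋ = -4.1063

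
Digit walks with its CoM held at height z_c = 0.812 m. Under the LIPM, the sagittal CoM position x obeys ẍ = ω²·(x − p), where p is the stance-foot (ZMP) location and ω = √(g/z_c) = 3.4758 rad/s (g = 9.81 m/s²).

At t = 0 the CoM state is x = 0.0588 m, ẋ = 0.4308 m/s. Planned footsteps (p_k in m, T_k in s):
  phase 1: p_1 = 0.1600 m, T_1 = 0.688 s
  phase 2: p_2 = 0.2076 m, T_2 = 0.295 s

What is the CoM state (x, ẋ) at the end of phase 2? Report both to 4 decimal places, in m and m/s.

x = 0.4755, ẋ = 1.0161

phase 1: p=0.1600, T=0.688, ωT=2.391350, cosh=5.509874, sinh=5.418368; start (x,ẋ)=(0.058800, 0.430800) → end (x,ẋ)=(0.273968, 0.467738)
phase 2: p=0.2076, T=0.295, ωT=1.025361, cosh=1.573384, sinh=1.214717; start (x,ẋ)=(0.273968, 0.467738) → end (x,ẋ)=(0.475486, 1.016144)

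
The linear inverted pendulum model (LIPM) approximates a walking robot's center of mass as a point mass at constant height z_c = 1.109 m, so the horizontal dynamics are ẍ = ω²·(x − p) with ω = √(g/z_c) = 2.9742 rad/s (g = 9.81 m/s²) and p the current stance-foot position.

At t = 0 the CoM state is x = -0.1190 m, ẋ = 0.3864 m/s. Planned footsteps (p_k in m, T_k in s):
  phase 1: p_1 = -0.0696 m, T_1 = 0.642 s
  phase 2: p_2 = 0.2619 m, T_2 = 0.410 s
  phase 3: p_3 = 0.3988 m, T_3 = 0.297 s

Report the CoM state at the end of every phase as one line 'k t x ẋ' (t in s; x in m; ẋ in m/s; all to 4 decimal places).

1 0.6420 0.1888 0.8477
2 1.0520 0.5677 1.2242
3 1.3490 1.0508 2.2375

phase 1: p=-0.0696, T=0.642, ωT=1.909436, cosh=3.448724, sinh=3.300560; start (x,ẋ)=(-0.119000, 0.386400) → end (x,ẋ)=(0.188833, 0.847651)
phase 2: p=0.2619, T=0.410, ωT=1.219422, cosh=1.840316, sinh=1.544915; start (x,ẋ)=(0.188833, 0.847651) → end (x,ẋ)=(0.567736, 1.224209)
phase 3: p=0.3988, T=0.297, ωT=0.883337, cosh=1.416180, sinh=1.002779; start (x,ẋ)=(0.567736, 1.224209) → end (x,ẋ)=(1.050797, 2.237547)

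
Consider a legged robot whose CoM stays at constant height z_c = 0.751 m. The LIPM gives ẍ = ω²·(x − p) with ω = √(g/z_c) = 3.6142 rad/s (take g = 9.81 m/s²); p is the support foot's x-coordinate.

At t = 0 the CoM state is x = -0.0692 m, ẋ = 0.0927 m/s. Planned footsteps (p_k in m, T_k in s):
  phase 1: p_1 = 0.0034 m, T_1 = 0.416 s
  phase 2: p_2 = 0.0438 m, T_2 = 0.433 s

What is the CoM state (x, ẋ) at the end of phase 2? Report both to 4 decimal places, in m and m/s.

phase 1: p=0.0034, T=0.416, ωT=1.503507, cosh=2.359892, sinh=2.137543; start (x,ẋ)=(-0.069200, 0.092700) → end (x,ẋ)=(-0.113103, -0.342110)
phase 2: p=0.0438, T=0.433, ωT=1.564949, cosh=2.495764, sinh=2.286665; start (x,ẋ)=(-0.113103, -0.342110) → end (x,ẋ)=(-0.564241, -2.150542)

x = -0.5642, ẋ = -2.1505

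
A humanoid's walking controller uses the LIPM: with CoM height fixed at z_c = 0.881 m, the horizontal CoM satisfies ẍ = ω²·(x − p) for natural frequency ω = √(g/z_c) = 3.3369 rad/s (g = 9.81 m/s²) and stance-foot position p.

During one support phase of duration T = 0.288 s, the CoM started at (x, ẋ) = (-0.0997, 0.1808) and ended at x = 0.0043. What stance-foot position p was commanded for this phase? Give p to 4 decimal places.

p = -0.1870

ωT = 3.3369·0.288 = 0.961027; cosh(ωT) = 1.498440, sinh(ωT) = 1.115940
x(T) = p + (x₀−p)·cosh(ωT) + (ẋ₀/ω)·sinh(ωT) ⇒ p·(1 − cosh) = x(T) − x₀·cosh − (ẋ₀/ω)·sinh
numerator   = 0.0043 − (-0.0997)·1.498440 − (0.1808/3.3369)·1.115940 = 0.093231
denominator = 1 − 1.498440 = -0.498440
p = 0.093231 / -0.498440 = -0.1870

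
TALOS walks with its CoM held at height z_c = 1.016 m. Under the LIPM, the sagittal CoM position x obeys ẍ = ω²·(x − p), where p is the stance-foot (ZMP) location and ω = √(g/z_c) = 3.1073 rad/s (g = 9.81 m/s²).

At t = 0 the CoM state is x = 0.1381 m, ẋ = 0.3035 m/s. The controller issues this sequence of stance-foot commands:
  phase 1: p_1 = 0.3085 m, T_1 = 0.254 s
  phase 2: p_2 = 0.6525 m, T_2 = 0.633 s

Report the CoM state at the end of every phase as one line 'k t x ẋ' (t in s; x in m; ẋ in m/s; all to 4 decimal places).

phase 1: p=0.3085, T=0.254, ωT=0.789254, cosh=1.327969, sinh=0.873785; start (x,ẋ)=(0.138100, 0.303500) → end (x,ẋ)=(0.167560, -0.059617)
phase 2: p=0.6525, T=0.633, ωT=1.966921, cosh=3.644259, sinh=3.504372; start (x,ẋ)=(0.167560, -0.059617) → end (x,ẋ)=(-1.181984, -5.497841)

1 0.2540 0.1676 -0.0596
2 0.8870 -1.1820 -5.4978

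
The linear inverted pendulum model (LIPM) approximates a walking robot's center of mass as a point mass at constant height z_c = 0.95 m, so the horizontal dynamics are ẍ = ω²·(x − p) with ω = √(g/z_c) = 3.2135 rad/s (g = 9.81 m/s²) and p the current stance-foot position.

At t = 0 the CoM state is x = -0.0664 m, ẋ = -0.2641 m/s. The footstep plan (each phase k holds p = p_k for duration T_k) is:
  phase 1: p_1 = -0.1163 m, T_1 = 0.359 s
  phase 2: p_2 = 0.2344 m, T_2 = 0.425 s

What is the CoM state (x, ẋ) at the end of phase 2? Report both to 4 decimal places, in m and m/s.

x = -0.6927, ẋ = -2.7257

phase 1: p=-0.1163, T=0.359, ωT=1.153646, cosh=1.742607, sinh=1.427123; start (x,ẋ)=(-0.066400, -0.264100) → end (x,ẋ)=(-0.146631, -0.231378)
phase 2: p=0.2344, T=0.425, ωT=1.365737, cosh=2.086902, sinh=1.831710; start (x,ẋ)=(-0.146631, -0.231378) → end (x,ẋ)=(-0.692662, -2.725690)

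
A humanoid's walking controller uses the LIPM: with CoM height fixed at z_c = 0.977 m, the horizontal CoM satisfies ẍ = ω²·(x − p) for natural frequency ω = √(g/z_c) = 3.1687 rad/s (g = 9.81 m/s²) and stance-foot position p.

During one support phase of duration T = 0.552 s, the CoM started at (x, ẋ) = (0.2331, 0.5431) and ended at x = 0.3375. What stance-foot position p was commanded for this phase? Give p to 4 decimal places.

ωT = 3.1687·0.552 = 1.749122; cosh(ωT) = 2.961741, sinh(ωT) = 2.787814
x(T) = p + (x₀−p)·cosh(ωT) + (ẋ₀/ω)·sinh(ωT) ⇒ p·(1 − cosh) = x(T) − x₀·cosh − (ẋ₀/ω)·sinh
numerator   = 0.3375 − (0.2331)·2.961741 − (0.5431/3.1687)·2.787814 = -0.830700
denominator = 1 − 2.961741 = -1.961741
p = -0.830700 / -1.961741 = 0.4235

p = 0.4235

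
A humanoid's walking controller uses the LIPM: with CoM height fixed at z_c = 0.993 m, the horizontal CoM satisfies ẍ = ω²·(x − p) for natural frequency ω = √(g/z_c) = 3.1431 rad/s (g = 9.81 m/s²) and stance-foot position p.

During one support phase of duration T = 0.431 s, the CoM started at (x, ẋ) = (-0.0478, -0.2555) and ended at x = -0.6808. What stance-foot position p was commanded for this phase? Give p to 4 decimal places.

ωT = 3.1431·0.431 = 1.354676; cosh(ωT) = 2.066768, sinh(ωT) = 1.808737
x(T) = p + (x₀−p)·cosh(ωT) + (ẋ₀/ω)·sinh(ωT) ⇒ p·(1 − cosh) = x(T) − x₀·cosh − (ẋ₀/ω)·sinh
numerator   = -0.6808 − (-0.0478)·2.066768 − (-0.2555/3.1431)·1.808737 = -0.434978
denominator = 1 − 2.066768 = -1.066768
p = -0.434978 / -1.066768 = 0.4078

p = 0.4078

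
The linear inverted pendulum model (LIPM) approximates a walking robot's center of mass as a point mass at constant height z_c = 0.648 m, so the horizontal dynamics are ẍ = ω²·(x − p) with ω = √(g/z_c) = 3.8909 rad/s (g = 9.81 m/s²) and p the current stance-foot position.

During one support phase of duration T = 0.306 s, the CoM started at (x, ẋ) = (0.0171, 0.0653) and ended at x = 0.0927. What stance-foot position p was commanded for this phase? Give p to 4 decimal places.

p = -0.0464

ωT = 3.8909·0.306 = 1.190615; cosh(ωT) = 1.796569, sinh(ωT) = 1.492535
x(T) = p + (x₀−p)·cosh(ωT) + (ẋ₀/ω)·sinh(ωT) ⇒ p·(1 − cosh) = x(T) − x₀·cosh − (ẋ₀/ω)·sinh
numerator   = 0.0927 − (0.0171)·1.796569 − (0.0653/3.8909)·1.492535 = 0.036930
denominator = 1 − 1.796569 = -0.796569
p = 0.036930 / -0.796569 = -0.0464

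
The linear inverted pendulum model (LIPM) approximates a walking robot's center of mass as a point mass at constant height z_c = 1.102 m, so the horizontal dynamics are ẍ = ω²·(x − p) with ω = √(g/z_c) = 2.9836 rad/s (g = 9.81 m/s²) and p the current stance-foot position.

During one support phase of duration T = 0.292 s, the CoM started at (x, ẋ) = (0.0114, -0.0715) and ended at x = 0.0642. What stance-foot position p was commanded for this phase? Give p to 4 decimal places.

p = -0.1777

ωT = 2.9836·0.292 = 0.871211; cosh(ωT) = 1.404124, sinh(ωT) = 0.985680
x(T) = p + (x₀−p)·cosh(ωT) + (ẋ₀/ω)·sinh(ωT) ⇒ p·(1 − cosh) = x(T) − x₀·cosh − (ẋ₀/ω)·sinh
numerator   = 0.0642 − (0.0114)·1.404124 − (-0.0715/2.9836)·0.985680 = 0.071814
denominator = 1 − 1.404124 = -0.404124
p = 0.071814 / -0.404124 = -0.1777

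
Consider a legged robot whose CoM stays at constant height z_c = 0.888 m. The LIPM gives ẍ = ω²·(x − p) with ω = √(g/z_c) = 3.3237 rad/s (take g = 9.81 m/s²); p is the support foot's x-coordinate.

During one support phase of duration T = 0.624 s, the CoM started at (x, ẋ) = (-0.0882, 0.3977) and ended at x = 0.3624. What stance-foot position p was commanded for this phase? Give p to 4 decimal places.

ωT = 3.3237·0.624 = 2.073989; cosh(ωT) = 4.041090, sinh(ωT) = 3.915407
x(T) = p + (x₀−p)·cosh(ωT) + (ẋ₀/ω)·sinh(ωT) ⇒ p·(1 − cosh) = x(T) − x₀·cosh − (ẋ₀/ω)·sinh
numerator   = 0.3624 − (-0.0882)·4.041090 − (0.3977/3.3237)·3.915407 = 0.250323
denominator = 1 − 4.041090 = -3.041090
p = 0.250323 / -3.041090 = -0.0823

p = -0.0823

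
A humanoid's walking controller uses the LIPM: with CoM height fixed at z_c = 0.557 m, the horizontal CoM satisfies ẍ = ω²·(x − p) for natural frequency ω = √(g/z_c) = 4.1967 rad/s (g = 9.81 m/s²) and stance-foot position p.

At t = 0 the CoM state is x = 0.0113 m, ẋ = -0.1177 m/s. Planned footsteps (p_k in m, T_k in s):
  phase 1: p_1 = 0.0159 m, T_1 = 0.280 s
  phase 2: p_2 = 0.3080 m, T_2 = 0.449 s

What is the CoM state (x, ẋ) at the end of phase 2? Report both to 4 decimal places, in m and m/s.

x = -1.0228, ẋ = -5.4035

phase 1: p=0.0159, T=0.280, ωT=1.175076, cosh=1.773592, sinh=1.464797; start (x,ẋ)=(0.011300, -0.117700) → end (x,ẋ)=(-0.033340, -0.237029)
phase 2: p=0.3080, T=0.449, ωT=1.884318, cosh=3.366899, sinh=3.214967; start (x,ẋ)=(-0.033340, -0.237029) → end (x,ẋ)=(-1.022839, -5.403499)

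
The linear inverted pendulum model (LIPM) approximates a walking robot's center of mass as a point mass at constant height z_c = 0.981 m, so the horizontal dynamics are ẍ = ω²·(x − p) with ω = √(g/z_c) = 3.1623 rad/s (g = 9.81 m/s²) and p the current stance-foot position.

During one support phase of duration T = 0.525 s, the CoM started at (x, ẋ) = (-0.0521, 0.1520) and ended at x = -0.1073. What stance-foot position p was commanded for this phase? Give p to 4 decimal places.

p = 0.0505

ωT = 3.1623·0.525 = 1.660208; cosh(ωT) = 2.725251, sinh(ωT) = 2.535151
x(T) = p + (x₀−p)·cosh(ωT) + (ẋ₀/ω)·sinh(ωT) ⇒ p·(1 − cosh) = x(T) − x₀·cosh − (ẋ₀/ω)·sinh
numerator   = -0.1073 − (-0.0521)·2.725251 − (0.1520/3.1623)·2.535151 = -0.087170
denominator = 1 − 2.725251 = -1.725251
p = -0.087170 / -1.725251 = 0.0505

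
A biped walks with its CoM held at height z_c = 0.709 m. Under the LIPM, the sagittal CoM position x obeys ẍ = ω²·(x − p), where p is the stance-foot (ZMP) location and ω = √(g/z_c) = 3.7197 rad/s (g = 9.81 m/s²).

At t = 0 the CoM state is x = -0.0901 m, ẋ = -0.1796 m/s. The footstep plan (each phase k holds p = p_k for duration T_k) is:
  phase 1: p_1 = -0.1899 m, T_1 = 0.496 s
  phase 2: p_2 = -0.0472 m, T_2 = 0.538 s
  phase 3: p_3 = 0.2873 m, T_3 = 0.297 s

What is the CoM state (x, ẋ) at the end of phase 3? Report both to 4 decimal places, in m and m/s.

x = 1.7709, ẋ = 5.9505

phase 1: p=-0.1899, T=0.496, ωT=1.844971, cosh=3.242974, sinh=3.084944; start (x,ẋ)=(-0.090100, -0.179600) → end (x,ẋ)=(-0.015203, 0.562773)
phase 2: p=-0.0472, T=0.538, ωT=2.001199, cosh=3.766546, sinh=3.631372; start (x,ẋ)=(-0.015203, 0.562773) → end (x,ẋ)=(0.622728, 2.551915)
phase 3: p=0.2873, T=0.297, ωT=1.104751, cosh=1.674883, sinh=1.343590; start (x,ẋ)=(0.622728, 2.551915) → end (x,ẋ)=(1.770878, 5.950545)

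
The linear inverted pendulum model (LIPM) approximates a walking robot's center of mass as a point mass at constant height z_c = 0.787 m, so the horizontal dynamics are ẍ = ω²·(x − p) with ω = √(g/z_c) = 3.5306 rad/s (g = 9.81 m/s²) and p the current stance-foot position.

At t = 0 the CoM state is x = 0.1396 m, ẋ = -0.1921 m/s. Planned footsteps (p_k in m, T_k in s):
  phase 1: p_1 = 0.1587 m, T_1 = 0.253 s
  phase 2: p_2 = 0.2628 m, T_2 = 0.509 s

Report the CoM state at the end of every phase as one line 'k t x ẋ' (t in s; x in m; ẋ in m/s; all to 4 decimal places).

phase 1: p=0.1587, T=0.253, ωT=0.893242, cosh=1.426182, sinh=1.016855; start (x,ẋ)=(0.139600, -0.192100) → end (x,ẋ)=(0.076133, -0.342541)
phase 2: p=0.2628, T=0.509, ωT=1.797075, cosh=3.098882, sinh=2.933099; start (x,ẋ)=(0.076133, -0.342541) → end (x,ẋ)=(-0.600230, -2.994543)

1 0.2530 0.0761 -0.3425
2 0.7620 -0.6002 -2.9945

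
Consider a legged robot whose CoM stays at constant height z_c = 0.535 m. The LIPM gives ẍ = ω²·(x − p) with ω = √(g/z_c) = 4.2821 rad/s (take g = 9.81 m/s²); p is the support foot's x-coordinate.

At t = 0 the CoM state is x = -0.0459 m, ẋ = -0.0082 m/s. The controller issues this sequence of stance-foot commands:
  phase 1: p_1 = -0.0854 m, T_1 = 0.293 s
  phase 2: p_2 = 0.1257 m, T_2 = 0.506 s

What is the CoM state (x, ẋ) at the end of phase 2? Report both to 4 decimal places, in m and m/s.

phase 1: p=-0.0854, T=0.293, ωT=1.254655, cosh=1.895902, sinh=1.610728; start (x,ẋ)=(-0.045900, -0.008200) → end (x,ẋ)=(-0.013596, 0.256897)
phase 2: p=0.1257, T=0.506, ωT=2.166743, cosh=4.422176, sinh=4.307626; start (x,ẋ)=(-0.013596, 0.256897) → end (x,ẋ)=(-0.231865, -1.433373)

x = -0.2319, ẋ = -1.4334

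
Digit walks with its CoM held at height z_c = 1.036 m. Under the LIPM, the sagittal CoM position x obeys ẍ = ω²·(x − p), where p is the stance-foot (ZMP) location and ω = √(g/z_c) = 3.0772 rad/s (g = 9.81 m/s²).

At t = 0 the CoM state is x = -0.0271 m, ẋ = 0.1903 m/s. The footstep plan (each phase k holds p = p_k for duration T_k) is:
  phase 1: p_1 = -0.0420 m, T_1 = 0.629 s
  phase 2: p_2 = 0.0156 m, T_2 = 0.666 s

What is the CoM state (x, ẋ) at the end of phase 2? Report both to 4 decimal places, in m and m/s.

phase 1: p=-0.0420, T=0.629, ωT=1.935559, cosh=3.536129, sinh=3.391785; start (x,ẋ)=(-0.027100, 0.190300) → end (x,ẋ)=(0.220443, 0.828440)
phase 2: p=0.0156, T=0.666, ωT=2.049415, cosh=3.946085, sinh=3.817275; start (x,ẋ)=(0.220443, 0.828440) → end (x,ẋ)=(1.851609, 5.675284)

x = 1.8516, ẋ = 5.6753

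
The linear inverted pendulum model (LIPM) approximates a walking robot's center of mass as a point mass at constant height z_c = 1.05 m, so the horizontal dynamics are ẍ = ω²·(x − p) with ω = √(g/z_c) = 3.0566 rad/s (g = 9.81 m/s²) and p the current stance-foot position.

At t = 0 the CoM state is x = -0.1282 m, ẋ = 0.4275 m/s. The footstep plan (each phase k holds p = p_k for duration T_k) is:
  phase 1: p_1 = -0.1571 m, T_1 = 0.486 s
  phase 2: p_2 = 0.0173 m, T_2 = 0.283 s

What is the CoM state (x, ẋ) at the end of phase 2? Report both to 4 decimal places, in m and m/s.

phase 1: p=-0.1571, T=0.486, ωT=1.485508, cosh=2.321797, sinh=2.095410; start (x,ẋ)=(-0.128200, 0.427500) → end (x,ẋ)=(0.203067, 1.177668)
phase 2: p=0.0173, T=0.283, ωT=0.865018, cosh=1.398046, sinh=0.977002; start (x,ẋ)=(0.203067, 1.177668) → end (x,ẋ)=(0.653436, 2.201190)

x = 0.6534, ẋ = 2.2012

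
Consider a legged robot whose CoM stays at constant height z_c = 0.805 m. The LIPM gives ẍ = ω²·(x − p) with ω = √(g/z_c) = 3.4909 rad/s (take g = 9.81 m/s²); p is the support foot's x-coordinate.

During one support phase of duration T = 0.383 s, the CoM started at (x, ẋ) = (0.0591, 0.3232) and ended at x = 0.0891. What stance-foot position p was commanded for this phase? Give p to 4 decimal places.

p = 0.1887

ωT = 3.4909·0.383 = 1.337015; cosh(ωT) = 2.035144, sinh(ωT) = 1.772515
x(T) = p + (x₀−p)·cosh(ωT) + (ẋ₀/ω)·sinh(ωT) ⇒ p·(1 − cosh) = x(T) − x₀·cosh − (ẋ₀/ω)·sinh
numerator   = 0.0891 − (0.0591)·2.035144 − (0.3232/3.4909)·1.772515 = -0.195283
denominator = 1 − 2.035144 = -1.035144
p = -0.195283 / -1.035144 = 0.1887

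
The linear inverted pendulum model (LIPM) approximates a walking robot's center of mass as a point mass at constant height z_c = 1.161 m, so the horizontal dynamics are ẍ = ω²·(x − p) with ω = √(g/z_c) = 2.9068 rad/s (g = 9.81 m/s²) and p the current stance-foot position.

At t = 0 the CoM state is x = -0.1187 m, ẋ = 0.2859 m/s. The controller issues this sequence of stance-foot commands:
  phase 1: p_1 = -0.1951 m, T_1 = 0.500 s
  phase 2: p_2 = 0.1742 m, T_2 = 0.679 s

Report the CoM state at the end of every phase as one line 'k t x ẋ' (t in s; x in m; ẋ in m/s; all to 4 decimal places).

1 0.5000 0.1761 1.0939
2 1.1790 1.5094 4.0323

phase 1: p=-0.1951, T=0.500, ωT=1.453400, cosh=2.255704, sinh=2.021930; start (x,ẋ)=(-0.118700, 0.285900) → end (x,ẋ)=(0.176104, 1.093935)
phase 2: p=0.1742, T=0.679, ωT=1.973717, cosh=3.668160, sinh=3.529221; start (x,ẋ)=(0.176104, 1.093935) → end (x,ẋ)=(1.509358, 4.032260)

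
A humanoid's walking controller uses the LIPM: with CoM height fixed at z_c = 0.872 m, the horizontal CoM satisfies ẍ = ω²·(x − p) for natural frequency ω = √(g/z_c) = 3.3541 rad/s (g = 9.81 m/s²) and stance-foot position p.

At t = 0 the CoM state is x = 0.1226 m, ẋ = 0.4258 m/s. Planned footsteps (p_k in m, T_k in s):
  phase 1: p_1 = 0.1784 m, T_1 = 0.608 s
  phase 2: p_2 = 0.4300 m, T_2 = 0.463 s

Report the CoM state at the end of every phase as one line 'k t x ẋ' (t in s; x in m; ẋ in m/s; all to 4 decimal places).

phase 1: p=0.1784, T=0.608, ωT=2.039293, cosh=3.907647, sinh=3.777526; start (x,ẋ)=(0.122600, 0.425800) → end (x,ẋ)=(0.439907, 0.956879)
phase 2: p=0.4300, T=0.463, ωT=1.552948, cosh=2.468502, sinh=2.256879; start (x,ẋ)=(0.439907, 0.956879) → end (x,ẋ)=(1.098312, 2.437050)

1 0.6080 0.4399 0.9569
2 1.0710 1.0983 2.4371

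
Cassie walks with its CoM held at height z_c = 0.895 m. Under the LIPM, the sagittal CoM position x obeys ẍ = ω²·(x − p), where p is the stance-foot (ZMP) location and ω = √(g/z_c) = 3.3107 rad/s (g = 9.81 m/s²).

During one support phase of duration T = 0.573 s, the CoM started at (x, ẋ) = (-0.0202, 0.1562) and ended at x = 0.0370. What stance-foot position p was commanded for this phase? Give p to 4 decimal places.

p = 0.0199

ωT = 3.3107·0.573 = 1.897031; cosh(ωT) = 3.408044, sinh(ωT) = 3.258030
x(T) = p + (x₀−p)·cosh(ωT) + (ẋ₀/ω)·sinh(ωT) ⇒ p·(1 − cosh) = x(T) − x₀·cosh − (ẋ₀/ω)·sinh
numerator   = 0.0370 − (-0.0202)·3.408044 − (0.1562/3.3107)·3.258030 = -0.047873
denominator = 1 − 3.408044 = -2.408044
p = -0.047873 / -2.408044 = 0.0199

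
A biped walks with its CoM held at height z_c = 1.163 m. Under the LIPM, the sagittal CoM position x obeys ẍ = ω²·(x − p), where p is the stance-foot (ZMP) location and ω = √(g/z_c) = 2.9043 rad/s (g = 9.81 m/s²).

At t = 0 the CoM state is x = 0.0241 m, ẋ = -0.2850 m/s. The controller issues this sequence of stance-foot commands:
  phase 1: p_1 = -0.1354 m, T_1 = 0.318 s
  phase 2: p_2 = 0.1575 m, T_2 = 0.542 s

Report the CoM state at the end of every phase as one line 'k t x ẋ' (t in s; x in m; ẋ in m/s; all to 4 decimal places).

1 0.3180 -0.0070 0.0759
2 0.8600 -0.1961 -0.9124

phase 1: p=-0.1354, T=0.318, ωT=0.923567, cosh=1.457679, sinh=1.060579; start (x,ẋ)=(0.024100, -0.285000) → end (x,ẋ)=(-0.006975, 0.075860)
phase 2: p=0.1575, T=0.542, ωT=1.574131, cosh=2.516866, sinh=2.309678; start (x,ẋ)=(-0.006975, 0.075860) → end (x,ẋ)=(-0.196134, -0.912371)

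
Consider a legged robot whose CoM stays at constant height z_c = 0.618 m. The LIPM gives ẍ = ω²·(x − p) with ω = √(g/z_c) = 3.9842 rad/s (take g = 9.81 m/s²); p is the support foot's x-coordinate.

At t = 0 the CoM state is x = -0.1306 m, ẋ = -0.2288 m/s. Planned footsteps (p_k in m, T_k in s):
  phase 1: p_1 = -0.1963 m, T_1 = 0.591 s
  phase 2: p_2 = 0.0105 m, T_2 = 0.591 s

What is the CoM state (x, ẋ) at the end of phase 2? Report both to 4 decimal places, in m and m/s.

x = -0.6290, ẋ = -2.4740

phase 1: p=-0.1963, T=0.591, ωT=2.354662, cosh=5.314748, sinh=5.219822; start (x,ẋ)=(-0.130600, -0.228800) → end (x,ẋ)=(-0.146879, 0.150336)
phase 2: p=0.0105, T=0.591, ωT=2.354662, cosh=5.314748, sinh=5.219822; start (x,ẋ)=(-0.146879, 0.150336) → end (x,ẋ)=(-0.628969, -2.473980)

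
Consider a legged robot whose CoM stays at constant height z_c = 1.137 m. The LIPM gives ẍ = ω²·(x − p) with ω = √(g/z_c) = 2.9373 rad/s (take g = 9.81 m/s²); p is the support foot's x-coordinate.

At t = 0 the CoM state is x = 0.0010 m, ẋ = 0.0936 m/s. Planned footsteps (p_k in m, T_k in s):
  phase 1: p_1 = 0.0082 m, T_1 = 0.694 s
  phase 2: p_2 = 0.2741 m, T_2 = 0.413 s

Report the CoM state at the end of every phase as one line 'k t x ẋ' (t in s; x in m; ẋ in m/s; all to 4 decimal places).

phase 1: p=0.0082, T=0.694, ωT=2.038486, cosh=3.904601, sinh=3.774375; start (x,ẋ)=(0.001000, 0.093600) → end (x,ẋ)=(0.100361, 0.285648)
phase 2: p=0.2741, T=0.413, ωT=1.213105, cosh=1.830593, sinh=1.533320; start (x,ẋ)=(0.100361, 0.285648) → end (x,ẋ)=(0.105168, -0.259584)

1 0.6940 0.1004 0.2856
2 1.1070 0.1052 -0.2596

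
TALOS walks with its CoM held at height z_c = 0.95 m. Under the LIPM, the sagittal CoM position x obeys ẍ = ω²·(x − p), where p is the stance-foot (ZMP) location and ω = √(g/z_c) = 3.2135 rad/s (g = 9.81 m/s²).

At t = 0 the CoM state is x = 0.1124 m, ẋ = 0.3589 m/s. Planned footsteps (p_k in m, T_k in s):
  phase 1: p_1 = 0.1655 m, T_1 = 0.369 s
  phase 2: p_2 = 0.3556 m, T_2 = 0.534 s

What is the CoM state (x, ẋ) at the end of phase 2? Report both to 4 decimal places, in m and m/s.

x = 0.3386, ẋ = 0.0843

phase 1: p=0.1655, T=0.369, ωT=1.185781, cosh=1.789376, sinh=1.483868; start (x,ẋ)=(0.112400, 0.358900) → end (x,ẋ)=(0.236210, 0.389004)
phase 2: p=0.3556, T=0.534, ωT=1.716009, cosh=2.871034, sinh=2.691251; start (x,ẋ)=(0.236210, 0.389004) → end (x,ẋ)=(0.338612, 0.084320)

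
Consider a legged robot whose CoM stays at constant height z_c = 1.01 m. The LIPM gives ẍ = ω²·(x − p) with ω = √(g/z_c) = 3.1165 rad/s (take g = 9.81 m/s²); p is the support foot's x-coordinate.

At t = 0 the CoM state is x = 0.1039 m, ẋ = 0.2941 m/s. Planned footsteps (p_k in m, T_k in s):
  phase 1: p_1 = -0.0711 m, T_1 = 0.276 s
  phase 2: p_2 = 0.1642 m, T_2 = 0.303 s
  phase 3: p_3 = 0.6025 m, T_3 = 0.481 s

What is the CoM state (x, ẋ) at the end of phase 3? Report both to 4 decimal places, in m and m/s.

x = 1.8737, ẋ = 4.3212

phase 1: p=-0.0711, T=0.276, ωT=0.860154, cosh=1.393311, sinh=0.970214; start (x,ẋ)=(0.103900, 0.294100) → end (x,ẋ)=(0.264287, 0.938915)
phase 2: p=0.1642, T=0.303, ωT=0.944299, cosh=1.479982, sinh=1.091030; start (x,ẋ)=(0.264287, 0.938915) → end (x,ẋ)=(0.641024, 1.729893)
phase 3: p=0.6025, T=0.481, ωT=1.499036, cosh=2.350359, sinh=2.127014; start (x,ẋ)=(0.641024, 1.729893) → end (x,ẋ)=(1.873700, 4.321243)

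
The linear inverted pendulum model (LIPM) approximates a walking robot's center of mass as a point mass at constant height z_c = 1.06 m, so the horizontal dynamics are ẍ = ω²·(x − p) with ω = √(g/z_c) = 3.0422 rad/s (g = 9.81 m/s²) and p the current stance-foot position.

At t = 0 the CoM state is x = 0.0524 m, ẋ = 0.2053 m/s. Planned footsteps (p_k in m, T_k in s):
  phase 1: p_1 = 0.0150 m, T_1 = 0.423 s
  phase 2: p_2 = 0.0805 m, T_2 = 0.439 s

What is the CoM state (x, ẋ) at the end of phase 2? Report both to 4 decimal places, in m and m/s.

phase 1: p=0.0150, T=0.423, ωT=1.286851, cosh=1.948751, sinh=1.672612; start (x,ẋ)=(0.052400, 0.205300) → end (x,ẋ)=(0.200758, 0.590386)
phase 2: p=0.0805, T=0.439, ωT=1.335526, cosh=2.032507, sinh=1.769487; start (x,ẋ)=(0.200758, 0.590386) → end (x,ẋ)=(0.668321, 1.847328)

x = 0.6683, ẋ = 1.8473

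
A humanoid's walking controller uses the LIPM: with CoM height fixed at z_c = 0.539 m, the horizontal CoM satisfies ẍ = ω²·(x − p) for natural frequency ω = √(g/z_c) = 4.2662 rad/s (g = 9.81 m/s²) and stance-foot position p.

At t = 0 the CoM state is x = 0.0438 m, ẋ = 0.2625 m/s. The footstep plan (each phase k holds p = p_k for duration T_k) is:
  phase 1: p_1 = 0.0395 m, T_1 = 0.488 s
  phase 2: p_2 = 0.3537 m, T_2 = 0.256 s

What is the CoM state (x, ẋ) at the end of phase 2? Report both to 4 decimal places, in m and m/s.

phase 1: p=0.0395, T=0.488, ωT=2.081906, cosh=4.072215, sinh=3.947522; start (x,ẋ)=(0.043800, 0.262500) → end (x,ẋ)=(0.299902, 1.141372)
phase 2: p=0.3537, T=0.256, ωT=1.092147, cosh=1.658081, sinh=1.322586; start (x,ẋ)=(0.299902, 1.141372) → end (x,ẋ)=(0.618341, 1.588939)

x = 0.6183, ẋ = 1.5889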